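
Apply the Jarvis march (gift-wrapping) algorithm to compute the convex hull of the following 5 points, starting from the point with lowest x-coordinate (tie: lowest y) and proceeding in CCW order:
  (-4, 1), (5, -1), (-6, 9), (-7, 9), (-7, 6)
Hull (CCW) = [(-7, 6), (-4, 1), (5, -1), (-6, 9), (-7, 9)]

Jarvis march: at each step, from the current hull vertex p, select the next vertex q as the point such that every other point lies strictly to the left of (or on) the directed line p → q. (Equivalently: for every other point r, the cross product (q − p) × (r − p) ≥ 0.)
Starting point (lowest x, tie lowest y): (-7, 6). Wrap until returning to start. Resulting hull: (-7, 6), (-4, 1), (5, -1), (-6, 9), (-7, 9).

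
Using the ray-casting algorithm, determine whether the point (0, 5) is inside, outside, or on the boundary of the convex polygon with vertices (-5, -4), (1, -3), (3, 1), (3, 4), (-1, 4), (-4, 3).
The point (0, 5) lies strictly outside the polygon

Cast a horizontal ray to the right from the query point and count how many polygon edges it crosses (each edge strictly once or zero times, handled with the usual half-open convention). 
Parity of crossings → even ⇒ outside.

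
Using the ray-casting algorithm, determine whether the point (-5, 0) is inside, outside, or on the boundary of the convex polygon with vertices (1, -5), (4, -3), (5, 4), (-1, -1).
The point (-5, 0) lies strictly outside the polygon

Cast a horizontal ray to the right from the query point and count how many polygon edges it crosses (each edge strictly once or zero times, handled with the usual half-open convention). 
Parity of crossings → even ⇒ outside.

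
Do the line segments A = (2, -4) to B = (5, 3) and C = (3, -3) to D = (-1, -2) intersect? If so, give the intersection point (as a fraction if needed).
Yes; intersection at (77/31, -89/31) (t = 5/31 on AB, s = 4/31 on CD)

Parametrize AB as A + t(B − A) = (2 + 3 t, -4 + 7 t) and CD as C + s(D − C) = (3 + -4 s, -3 + 1 s). Solve the linear system for (t, s). Determinant = -31 ≠ 0, so a unique intersection of the containing lines exists. Solution: t = 5/31, s = 4/31 — both in [0, 1], so the segments cross. Intersection point: (77/31, -89/31).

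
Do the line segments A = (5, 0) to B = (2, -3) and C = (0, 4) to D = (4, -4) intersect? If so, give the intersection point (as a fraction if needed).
Yes; intersection at (3, -2) (t = 2/3 on AB, s = 3/4 on CD)

Parametrize AB as A + t(B − A) = (5 + -3 t, 0 + -3 t) and CD as C + s(D − C) = (0 + 4 s, 4 + -8 s). Solve the linear system for (t, s). Determinant = -36 ≠ 0, so a unique intersection of the containing lines exists. Solution: t = 2/3, s = 3/4 — both in [0, 1], so the segments cross. Intersection point: (3, -2).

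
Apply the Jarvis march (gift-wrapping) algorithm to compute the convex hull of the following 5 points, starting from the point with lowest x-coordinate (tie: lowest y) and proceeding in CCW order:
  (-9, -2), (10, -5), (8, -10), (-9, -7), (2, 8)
Hull (CCW) = [(-9, -7), (8, -10), (10, -5), (2, 8), (-9, -2)]

Jarvis march: at each step, from the current hull vertex p, select the next vertex q as the point such that every other point lies strictly to the left of (or on) the directed line p → q. (Equivalently: for every other point r, the cross product (q − p) × (r − p) ≥ 0.)
Starting point (lowest x, tie lowest y): (-9, -7). Wrap until returning to start. Resulting hull: (-9, -7), (8, -10), (10, -5), (2, 8), (-9, -2).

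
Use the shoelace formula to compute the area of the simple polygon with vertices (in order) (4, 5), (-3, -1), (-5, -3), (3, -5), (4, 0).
Area = 89/2

Shoelace formula: Area = (1/2) |Σ_i (x_i · y_{i+1} − x_{i+1} · y_i)| (indices mod n). Compute each cross term:
  (4)(-1) − (-3)(5) = 11
  (-3)(-3) − (-5)(-1) = 4
  (-5)(-5) − (3)(-3) = 34
  (3)(0) − (4)(-5) = 20
  (4)(5) − (4)(0) = 20
Sum = 89, so (signed) Area = 89/2 = 89/2, |Area| = 89/2.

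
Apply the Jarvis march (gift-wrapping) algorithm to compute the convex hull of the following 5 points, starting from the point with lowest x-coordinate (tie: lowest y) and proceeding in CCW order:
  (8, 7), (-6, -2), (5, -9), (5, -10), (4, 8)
Hull (CCW) = [(-6, -2), (5, -10), (8, 7), (4, 8)]

Jarvis march: at each step, from the current hull vertex p, select the next vertex q as the point such that every other point lies strictly to the left of (or on) the directed line p → q. (Equivalently: for every other point r, the cross product (q − p) × (r − p) ≥ 0.)
Starting point (lowest x, tie lowest y): (-6, -2). Wrap until returning to start. Resulting hull: (-6, -2), (5, -10), (8, 7), (4, 8).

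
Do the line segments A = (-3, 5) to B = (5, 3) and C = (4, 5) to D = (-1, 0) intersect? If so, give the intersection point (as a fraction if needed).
Yes; intersection at (13/5, 18/5) (t = 7/10 on AB, s = 7/25 on CD)

Parametrize AB as A + t(B − A) = (-3 + 8 t, 5 + -2 t) and CD as C + s(D − C) = (4 + -5 s, 5 + -5 s). Solve the linear system for (t, s). Determinant = 50 ≠ 0, so a unique intersection of the containing lines exists. Solution: t = 7/10, s = 7/25 — both in [0, 1], so the segments cross. Intersection point: (13/5, 18/5).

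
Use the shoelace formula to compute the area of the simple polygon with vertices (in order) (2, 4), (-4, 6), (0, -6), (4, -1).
Area = 47

Shoelace formula: Area = (1/2) |Σ_i (x_i · y_{i+1} − x_{i+1} · y_i)| (indices mod n). Compute each cross term:
  (2)(6) − (-4)(4) = 28
  (-4)(-6) − (0)(6) = 24
  (0)(-1) − (4)(-6) = 24
  (4)(4) − (2)(-1) = 18
Sum = 94, so (signed) Area = 94/2 = 47, |Area| = 47.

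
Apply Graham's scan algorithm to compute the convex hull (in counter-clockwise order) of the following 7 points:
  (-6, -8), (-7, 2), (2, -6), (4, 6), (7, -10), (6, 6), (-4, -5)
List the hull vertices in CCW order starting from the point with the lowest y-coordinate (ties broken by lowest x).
Hull (CCW) = [(7, -10), (6, 6), (4, 6), (-7, 2), (-6, -8)]

Graham scan procedure:
  1. Find the pivot p₀ = point with lowest y (tie → lowest x): (7, -10).
  2. Sort the remaining points by polar angle around p₀.
  3. Walk through sorted points, maintaining a stack; pop the top while the last three entries make a non-left turn (cross product ≤ 0).
  4. Final stack is the convex hull in CCW order: (7, -10), (6, 6), (4, 6), (-7, 2), (-6, -8).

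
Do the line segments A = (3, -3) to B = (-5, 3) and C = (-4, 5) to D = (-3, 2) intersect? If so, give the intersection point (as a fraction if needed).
No (intersection of containing lines falls outside at least one segment)

Parametrize and solve: t = 13/18, s = 11/9. At least one of these is outside [0, 1], so the segments do not intersect.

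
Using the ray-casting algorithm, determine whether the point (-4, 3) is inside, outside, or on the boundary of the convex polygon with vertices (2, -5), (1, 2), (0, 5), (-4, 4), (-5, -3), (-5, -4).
The point (-4, 3) lies strictly inside the polygon

Cast a horizontal ray to the right from the query point and count how many polygon edges it crosses (each edge strictly once or zero times, handled with the usual half-open convention). 
Parity of crossings → odd ⇒ inside.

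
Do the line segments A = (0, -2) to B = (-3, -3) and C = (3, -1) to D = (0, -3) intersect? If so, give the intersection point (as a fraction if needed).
No (intersection of containing lines falls outside at least one segment)

Parametrize and solve: t = -1, s = 0. At least one of these is outside [0, 1], so the segments do not intersect.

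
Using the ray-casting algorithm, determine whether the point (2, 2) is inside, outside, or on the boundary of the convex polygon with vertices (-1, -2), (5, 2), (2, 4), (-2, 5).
The point (2, 2) lies strictly inside the polygon

Cast a horizontal ray to the right from the query point and count how many polygon edges it crosses (each edge strictly once or zero times, handled with the usual half-open convention). 
Parity of crossings → odd ⇒ inside.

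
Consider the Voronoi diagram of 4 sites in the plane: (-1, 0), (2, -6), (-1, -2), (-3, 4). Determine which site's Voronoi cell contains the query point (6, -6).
Nearest site = (2, -6)

The Voronoi cell of site s contains exactly those query points closer to s than to any other site. Compute squared distances from q = (6, -6) to each site:
  (2 − 6)² + (-6 − -6)² = 16
  (-1 − 6)² + (-2 − -6)² = 65
  (-1 − 6)² + (0 − -6)² = 85
  (-3 − 6)² + (4 − -6)² = 181
Minimum is attained by (2, -6), so q lies in its Voronoi cell.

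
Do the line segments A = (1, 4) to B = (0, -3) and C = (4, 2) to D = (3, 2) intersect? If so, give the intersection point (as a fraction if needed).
No (intersection of containing lines falls outside at least one segment)

Parametrize and solve: t = 2/7, s = 23/7. At least one of these is outside [0, 1], so the segments do not intersect.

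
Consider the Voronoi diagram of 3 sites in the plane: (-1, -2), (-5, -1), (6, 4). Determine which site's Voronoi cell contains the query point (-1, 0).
Nearest site = (-1, -2)

The Voronoi cell of site s contains exactly those query points closer to s than to any other site. Compute squared distances from q = (-1, 0) to each site:
  (-1 − -1)² + (-2 − 0)² = 4
  (-5 − -1)² + (-1 − 0)² = 17
  (6 − -1)² + (4 − 0)² = 65
Minimum is attained by (-1, -2), so q lies in its Voronoi cell.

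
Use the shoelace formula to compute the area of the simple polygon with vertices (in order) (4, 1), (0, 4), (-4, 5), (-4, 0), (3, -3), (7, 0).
Area = 46

Shoelace formula: Area = (1/2) |Σ_i (x_i · y_{i+1} − x_{i+1} · y_i)| (indices mod n). Compute each cross term:
  (4)(4) − (0)(1) = 16
  (0)(5) − (-4)(4) = 16
  (-4)(0) − (-4)(5) = 20
  (-4)(-3) − (3)(0) = 12
  (3)(0) − (7)(-3) = 21
  (7)(1) − (4)(0) = 7
Sum = 92, so (signed) Area = 92/2 = 46, |Area| = 46.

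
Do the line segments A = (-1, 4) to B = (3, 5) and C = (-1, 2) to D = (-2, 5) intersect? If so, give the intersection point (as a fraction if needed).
No (intersection of containing lines falls outside at least one segment)

Parametrize and solve: t = -2/13, s = 8/13. At least one of these is outside [0, 1], so the segments do not intersect.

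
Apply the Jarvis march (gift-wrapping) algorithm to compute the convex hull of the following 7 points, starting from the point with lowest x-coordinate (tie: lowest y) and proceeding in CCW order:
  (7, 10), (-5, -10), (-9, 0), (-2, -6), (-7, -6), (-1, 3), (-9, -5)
Hull (CCW) = [(-9, -5), (-5, -10), (-2, -6), (7, 10), (-9, 0)]

Jarvis march: at each step, from the current hull vertex p, select the next vertex q as the point such that every other point lies strictly to the left of (or on) the directed line p → q. (Equivalently: for every other point r, the cross product (q − p) × (r − p) ≥ 0.)
Starting point (lowest x, tie lowest y): (-9, -5). Wrap until returning to start. Resulting hull: (-9, -5), (-5, -10), (-2, -6), (7, 10), (-9, 0).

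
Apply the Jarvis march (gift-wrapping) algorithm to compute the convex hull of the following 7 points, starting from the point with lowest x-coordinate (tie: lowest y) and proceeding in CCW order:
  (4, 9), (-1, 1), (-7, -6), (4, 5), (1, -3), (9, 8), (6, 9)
Hull (CCW) = [(-7, -6), (1, -3), (9, 8), (6, 9), (4, 9)]

Jarvis march: at each step, from the current hull vertex p, select the next vertex q as the point such that every other point lies strictly to the left of (or on) the directed line p → q. (Equivalently: for every other point r, the cross product (q − p) × (r − p) ≥ 0.)
Starting point (lowest x, tie lowest y): (-7, -6). Wrap until returning to start. Resulting hull: (-7, -6), (1, -3), (9, 8), (6, 9), (4, 9).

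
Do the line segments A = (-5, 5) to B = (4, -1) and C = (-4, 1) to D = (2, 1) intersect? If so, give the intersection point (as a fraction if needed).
Yes; intersection at (1, 1) (t = 2/3 on AB, s = 5/6 on CD)

Parametrize AB as A + t(B − A) = (-5 + 9 t, 5 + -6 t) and CD as C + s(D − C) = (-4 + 6 s, 1 + 0 s). Solve the linear system for (t, s). Determinant = -36 ≠ 0, so a unique intersection of the containing lines exists. Solution: t = 2/3, s = 5/6 — both in [0, 1], so the segments cross. Intersection point: (1, 1).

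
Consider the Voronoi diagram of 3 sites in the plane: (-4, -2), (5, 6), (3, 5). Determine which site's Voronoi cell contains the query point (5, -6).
Nearest site = (-4, -2)

The Voronoi cell of site s contains exactly those query points closer to s than to any other site. Compute squared distances from q = (5, -6) to each site:
  (-4 − 5)² + (-2 − -6)² = 97
  (3 − 5)² + (5 − -6)² = 125
  (5 − 5)² + (6 − -6)² = 144
Minimum is attained by (-4, -2), so q lies in its Voronoi cell.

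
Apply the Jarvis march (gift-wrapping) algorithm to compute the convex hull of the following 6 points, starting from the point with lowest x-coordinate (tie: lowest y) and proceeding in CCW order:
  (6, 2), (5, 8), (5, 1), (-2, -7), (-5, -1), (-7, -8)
Hull (CCW) = [(-7, -8), (-2, -7), (6, 2), (5, 8), (-5, -1)]

Jarvis march: at each step, from the current hull vertex p, select the next vertex q as the point such that every other point lies strictly to the left of (or on) the directed line p → q. (Equivalently: for every other point r, the cross product (q − p) × (r − p) ≥ 0.)
Starting point (lowest x, tie lowest y): (-7, -8). Wrap until returning to start. Resulting hull: (-7, -8), (-2, -7), (6, 2), (5, 8), (-5, -1).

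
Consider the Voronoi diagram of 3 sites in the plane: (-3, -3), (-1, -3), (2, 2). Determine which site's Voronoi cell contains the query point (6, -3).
Nearest site = (2, 2)

The Voronoi cell of site s contains exactly those query points closer to s than to any other site. Compute squared distances from q = (6, -3) to each site:
  (2 − 6)² + (2 − -3)² = 41
  (-1 − 6)² + (-3 − -3)² = 49
  (-3 − 6)² + (-3 − -3)² = 81
Minimum is attained by (2, 2), so q lies in its Voronoi cell.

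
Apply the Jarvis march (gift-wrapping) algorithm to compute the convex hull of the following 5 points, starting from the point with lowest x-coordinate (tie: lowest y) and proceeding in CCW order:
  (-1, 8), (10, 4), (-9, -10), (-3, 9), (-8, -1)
Hull (CCW) = [(-9, -10), (10, 4), (-3, 9), (-8, -1)]

Jarvis march: at each step, from the current hull vertex p, select the next vertex q as the point such that every other point lies strictly to the left of (or on) the directed line p → q. (Equivalently: for every other point r, the cross product (q − p) × (r − p) ≥ 0.)
Starting point (lowest x, tie lowest y): (-9, -10). Wrap until returning to start. Resulting hull: (-9, -10), (10, 4), (-3, 9), (-8, -1).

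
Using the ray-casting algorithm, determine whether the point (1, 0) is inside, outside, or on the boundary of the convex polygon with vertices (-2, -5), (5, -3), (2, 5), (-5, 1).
The point (1, 0) lies strictly inside the polygon

Cast a horizontal ray to the right from the query point and count how many polygon edges it crosses (each edge strictly once or zero times, handled with the usual half-open convention). 
Parity of crossings → odd ⇒ inside.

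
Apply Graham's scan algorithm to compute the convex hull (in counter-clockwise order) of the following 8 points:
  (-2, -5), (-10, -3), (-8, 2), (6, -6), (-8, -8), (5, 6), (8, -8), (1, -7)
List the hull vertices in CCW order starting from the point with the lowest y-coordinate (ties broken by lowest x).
Hull (CCW) = [(-8, -8), (8, -8), (5, 6), (-8, 2), (-10, -3)]

Graham scan procedure:
  1. Find the pivot p₀ = point with lowest y (tie → lowest x): (-8, -8).
  2. Sort the remaining points by polar angle around p₀.
  3. Walk through sorted points, maintaining a stack; pop the top while the last three entries make a non-left turn (cross product ≤ 0).
  4. Final stack is the convex hull in CCW order: (-8, -8), (8, -8), (5, 6), (-8, 2), (-10, -3).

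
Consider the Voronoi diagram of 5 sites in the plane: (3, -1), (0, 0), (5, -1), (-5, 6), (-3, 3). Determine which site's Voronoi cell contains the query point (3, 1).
Nearest site = (3, -1)

The Voronoi cell of site s contains exactly those query points closer to s than to any other site. Compute squared distances from q = (3, 1) to each site:
  (3 − 3)² + (-1 − 1)² = 4
  (5 − 3)² + (-1 − 1)² = 8
  (0 − 3)² + (0 − 1)² = 10
  (-3 − 3)² + (3 − 1)² = 40
  (-5 − 3)² + (6 − 1)² = 89
Minimum is attained by (3, -1), so q lies in its Voronoi cell.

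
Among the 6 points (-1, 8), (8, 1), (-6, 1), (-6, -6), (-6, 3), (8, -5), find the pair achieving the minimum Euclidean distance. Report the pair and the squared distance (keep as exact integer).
Pair = ((-6, 1), (-6, 3)); squared distance = 4

Compute all C(6, 2) = 15 pairwise squared distances (x_i − x_j)² + (y_i − y_j)². The minimum is 4, attained by the pair ((-6, 1), (-6, 3)).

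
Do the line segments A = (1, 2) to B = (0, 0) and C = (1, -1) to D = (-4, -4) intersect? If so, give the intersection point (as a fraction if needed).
No (intersection of containing lines falls outside at least one segment)

Parametrize and solve: t = 15/7, s = 3/7. At least one of these is outside [0, 1], so the segments do not intersect.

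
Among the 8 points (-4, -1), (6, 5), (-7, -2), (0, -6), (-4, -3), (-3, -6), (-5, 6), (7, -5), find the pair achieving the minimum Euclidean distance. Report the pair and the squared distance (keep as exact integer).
Pair = ((-4, -1), (-4, -3)); squared distance = 4

Compute all C(8, 2) = 28 pairwise squared distances (x_i − x_j)² + (y_i − y_j)². The minimum is 4, attained by the pair ((-4, -1), (-4, -3)).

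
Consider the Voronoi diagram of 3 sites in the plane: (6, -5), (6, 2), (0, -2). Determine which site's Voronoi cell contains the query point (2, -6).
Nearest site = (6, -5)

The Voronoi cell of site s contains exactly those query points closer to s than to any other site. Compute squared distances from q = (2, -6) to each site:
  (6 − 2)² + (-5 − -6)² = 17
  (0 − 2)² + (-2 − -6)² = 20
  (6 − 2)² + (2 − -6)² = 80
Minimum is attained by (6, -5), so q lies in its Voronoi cell.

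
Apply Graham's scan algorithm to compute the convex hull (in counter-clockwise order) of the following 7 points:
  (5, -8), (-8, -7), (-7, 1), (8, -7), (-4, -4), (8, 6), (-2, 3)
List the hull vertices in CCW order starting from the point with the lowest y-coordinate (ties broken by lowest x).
Hull (CCW) = [(5, -8), (8, -7), (8, 6), (-2, 3), (-7, 1), (-8, -7)]

Graham scan procedure:
  1. Find the pivot p₀ = point with lowest y (tie → lowest x): (5, -8).
  2. Sort the remaining points by polar angle around p₀.
  3. Walk through sorted points, maintaining a stack; pop the top while the last three entries make a non-left turn (cross product ≤ 0).
  4. Final stack is the convex hull in CCW order: (5, -8), (8, -7), (8, 6), (-2, 3), (-7, 1), (-8, -7).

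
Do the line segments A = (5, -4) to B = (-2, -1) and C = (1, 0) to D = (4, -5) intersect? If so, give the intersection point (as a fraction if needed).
Yes; intersection at (37/13, -40/13) (t = 4/13 on AB, s = 8/13 on CD)

Parametrize AB as A + t(B − A) = (5 + -7 t, -4 + 3 t) and CD as C + s(D − C) = (1 + 3 s, 0 + -5 s). Solve the linear system for (t, s). Determinant = -26 ≠ 0, so a unique intersection of the containing lines exists. Solution: t = 4/13, s = 8/13 — both in [0, 1], so the segments cross. Intersection point: (37/13, -40/13).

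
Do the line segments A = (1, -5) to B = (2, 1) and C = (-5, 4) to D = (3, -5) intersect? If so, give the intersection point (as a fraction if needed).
Yes; intersection at (25/19, -59/19) (t = 6/19 on AB, s = 15/19 on CD)

Parametrize AB as A + t(B − A) = (1 + 1 t, -5 + 6 t) and CD as C + s(D − C) = (-5 + 8 s, 4 + -9 s). Solve the linear system for (t, s). Determinant = 57 ≠ 0, so a unique intersection of the containing lines exists. Solution: t = 6/19, s = 15/19 — both in [0, 1], so the segments cross. Intersection point: (25/19, -59/19).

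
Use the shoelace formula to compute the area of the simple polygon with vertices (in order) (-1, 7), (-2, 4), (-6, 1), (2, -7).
Area = 79/2

Shoelace formula: Area = (1/2) |Σ_i (x_i · y_{i+1} − x_{i+1} · y_i)| (indices mod n). Compute each cross term:
  (-1)(4) − (-2)(7) = 10
  (-2)(1) − (-6)(4) = 22
  (-6)(-7) − (2)(1) = 40
  (2)(7) − (-1)(-7) = 7
Sum = 79, so (signed) Area = 79/2 = 79/2, |Area| = 79/2.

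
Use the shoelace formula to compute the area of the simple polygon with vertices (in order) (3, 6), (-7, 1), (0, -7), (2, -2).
Area = 63

Shoelace formula: Area = (1/2) |Σ_i (x_i · y_{i+1} − x_{i+1} · y_i)| (indices mod n). Compute each cross term:
  (3)(1) − (-7)(6) = 45
  (-7)(-7) − (0)(1) = 49
  (0)(-2) − (2)(-7) = 14
  (2)(6) − (3)(-2) = 18
Sum = 126, so (signed) Area = 126/2 = 63, |Area| = 63.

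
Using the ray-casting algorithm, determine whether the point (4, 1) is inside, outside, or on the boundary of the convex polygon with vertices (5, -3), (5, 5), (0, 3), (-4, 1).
The point (4, 1) lies strictly inside the polygon

Cast a horizontal ray to the right from the query point and count how many polygon edges it crosses (each edge strictly once or zero times, handled with the usual half-open convention). 
Parity of crossings → odd ⇒ inside.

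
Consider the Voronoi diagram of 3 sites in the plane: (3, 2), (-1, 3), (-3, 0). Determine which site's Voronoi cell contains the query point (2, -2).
Nearest site = (3, 2)

The Voronoi cell of site s contains exactly those query points closer to s than to any other site. Compute squared distances from q = (2, -2) to each site:
  (3 − 2)² + (2 − -2)² = 17
  (-3 − 2)² + (0 − -2)² = 29
  (-1 − 2)² + (3 − -2)² = 34
Minimum is attained by (3, 2), so q lies in its Voronoi cell.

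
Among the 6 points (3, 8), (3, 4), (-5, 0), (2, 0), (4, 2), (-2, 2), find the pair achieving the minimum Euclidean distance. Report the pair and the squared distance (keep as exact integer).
Pair = ((3, 4), (4, 2)); squared distance = 5

Compute all C(6, 2) = 15 pairwise squared distances (x_i − x_j)² + (y_i − y_j)². The minimum is 5, attained by the pair ((3, 4), (4, 2)).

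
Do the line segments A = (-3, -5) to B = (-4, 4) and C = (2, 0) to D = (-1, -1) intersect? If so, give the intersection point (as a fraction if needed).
No (intersection of containing lines falls outside at least one segment)

Parametrize and solve: t = 5/14, s = 25/14. At least one of these is outside [0, 1], so the segments do not intersect.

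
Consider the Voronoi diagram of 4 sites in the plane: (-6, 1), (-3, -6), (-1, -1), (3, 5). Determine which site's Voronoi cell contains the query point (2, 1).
Nearest site = (-1, -1)

The Voronoi cell of site s contains exactly those query points closer to s than to any other site. Compute squared distances from q = (2, 1) to each site:
  (-1 − 2)² + (-1 − 1)² = 13
  (3 − 2)² + (5 − 1)² = 17
  (-6 − 2)² + (1 − 1)² = 64
  (-3 − 2)² + (-6 − 1)² = 74
Minimum is attained by (-1, -1), so q lies in its Voronoi cell.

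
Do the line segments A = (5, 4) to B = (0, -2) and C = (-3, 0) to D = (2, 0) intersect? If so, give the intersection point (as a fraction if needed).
Yes; intersection at (5/3, 0) (t = 2/3 on AB, s = 14/15 on CD)

Parametrize AB as A + t(B − A) = (5 + -5 t, 4 + -6 t) and CD as C + s(D − C) = (-3 + 5 s, 0 + 0 s). Solve the linear system for (t, s). Determinant = -30 ≠ 0, so a unique intersection of the containing lines exists. Solution: t = 2/3, s = 14/15 — both in [0, 1], so the segments cross. Intersection point: (5/3, 0).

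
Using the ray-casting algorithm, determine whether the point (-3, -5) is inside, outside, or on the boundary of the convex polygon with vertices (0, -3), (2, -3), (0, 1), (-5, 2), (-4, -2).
The point (-3, -5) lies strictly outside the polygon

Cast a horizontal ray to the right from the query point and count how many polygon edges it crosses (each edge strictly once or zero times, handled with the usual half-open convention). 
Parity of crossings → even ⇒ outside.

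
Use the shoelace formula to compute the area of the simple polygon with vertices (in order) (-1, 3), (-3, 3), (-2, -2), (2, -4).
Area = 16

Shoelace formula: Area = (1/2) |Σ_i (x_i · y_{i+1} − x_{i+1} · y_i)| (indices mod n). Compute each cross term:
  (-1)(3) − (-3)(3) = 6
  (-3)(-2) − (-2)(3) = 12
  (-2)(-4) − (2)(-2) = 12
  (2)(3) − (-1)(-4) = 2
Sum = 32, so (signed) Area = 32/2 = 16, |Area| = 16.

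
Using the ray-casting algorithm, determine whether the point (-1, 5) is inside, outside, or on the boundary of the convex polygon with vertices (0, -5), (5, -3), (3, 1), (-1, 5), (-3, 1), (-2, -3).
The point (-1, 5) lies on the polygon boundary

Boundary check: the query satisfies the collinearity and bounding-box conditions for some polygon edge, so it lies exactly on the boundary.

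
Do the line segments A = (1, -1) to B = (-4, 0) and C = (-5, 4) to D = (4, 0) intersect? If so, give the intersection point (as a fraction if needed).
No (intersection of containing lines falls outside at least one segment)

Parametrize and solve: t = -21/11, s = 19/11. At least one of these is outside [0, 1], so the segments do not intersect.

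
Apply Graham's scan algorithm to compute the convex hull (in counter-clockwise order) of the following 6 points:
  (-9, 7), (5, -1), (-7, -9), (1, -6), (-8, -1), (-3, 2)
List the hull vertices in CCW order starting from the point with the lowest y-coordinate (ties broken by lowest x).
Hull (CCW) = [(-7, -9), (1, -6), (5, -1), (-9, 7)]

Graham scan procedure:
  1. Find the pivot p₀ = point with lowest y (tie → lowest x): (-7, -9).
  2. Sort the remaining points by polar angle around p₀.
  3. Walk through sorted points, maintaining a stack; pop the top while the last three entries make a non-left turn (cross product ≤ 0).
  4. Final stack is the convex hull in CCW order: (-7, -9), (1, -6), (5, -1), (-9, 7).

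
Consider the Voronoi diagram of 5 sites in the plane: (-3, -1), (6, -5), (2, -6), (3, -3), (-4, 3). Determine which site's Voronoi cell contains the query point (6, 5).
Nearest site = (3, -3)

The Voronoi cell of site s contains exactly those query points closer to s than to any other site. Compute squared distances from q = (6, 5) to each site:
  (3 − 6)² + (-3 − 5)² = 73
  (6 − 6)² + (-5 − 5)² = 100
  (-4 − 6)² + (3 − 5)² = 104
  (-3 − 6)² + (-1 − 5)² = 117
  (2 − 6)² + (-6 − 5)² = 137
Minimum is attained by (3, -3), so q lies in its Voronoi cell.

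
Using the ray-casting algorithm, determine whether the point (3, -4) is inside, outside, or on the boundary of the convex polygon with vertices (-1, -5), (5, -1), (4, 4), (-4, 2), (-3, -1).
The point (3, -4) lies strictly outside the polygon

Cast a horizontal ray to the right from the query point and count how many polygon edges it crosses (each edge strictly once or zero times, handled with the usual half-open convention). 
Parity of crossings → even ⇒ outside.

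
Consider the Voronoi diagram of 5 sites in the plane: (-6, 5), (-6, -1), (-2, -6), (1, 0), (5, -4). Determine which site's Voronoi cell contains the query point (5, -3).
Nearest site = (5, -4)

The Voronoi cell of site s contains exactly those query points closer to s than to any other site. Compute squared distances from q = (5, -3) to each site:
  (5 − 5)² + (-4 − -3)² = 1
  (1 − 5)² + (0 − -3)² = 25
  (-2 − 5)² + (-6 − -3)² = 58
  (-6 − 5)² + (-1 − -3)² = 125
  (-6 − 5)² + (5 − -3)² = 185
Minimum is attained by (5, -4), so q lies in its Voronoi cell.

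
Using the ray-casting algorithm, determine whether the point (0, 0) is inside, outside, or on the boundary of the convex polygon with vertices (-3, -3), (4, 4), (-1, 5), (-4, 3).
The point (0, 0) lies on the polygon boundary

Boundary check: the query satisfies the collinearity and bounding-box conditions for some polygon edge, so it lies exactly on the boundary.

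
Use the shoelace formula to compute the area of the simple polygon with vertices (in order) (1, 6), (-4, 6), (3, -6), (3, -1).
Area = 35

Shoelace formula: Area = (1/2) |Σ_i (x_i · y_{i+1} − x_{i+1} · y_i)| (indices mod n). Compute each cross term:
  (1)(6) − (-4)(6) = 30
  (-4)(-6) − (3)(6) = 6
  (3)(-1) − (3)(-6) = 15
  (3)(6) − (1)(-1) = 19
Sum = 70, so (signed) Area = 70/2 = 35, |Area| = 35.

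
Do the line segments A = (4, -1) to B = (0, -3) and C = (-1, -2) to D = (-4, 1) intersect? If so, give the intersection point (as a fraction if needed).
No (intersection of containing lines falls outside at least one segment)

Parametrize and solve: t = 1, s = -1/3. At least one of these is outside [0, 1], so the segments do not intersect.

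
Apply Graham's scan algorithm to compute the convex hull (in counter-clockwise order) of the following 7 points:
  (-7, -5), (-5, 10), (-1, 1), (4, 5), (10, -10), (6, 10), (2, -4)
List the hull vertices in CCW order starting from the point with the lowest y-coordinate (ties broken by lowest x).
Hull (CCW) = [(10, -10), (6, 10), (-5, 10), (-7, -5)]

Graham scan procedure:
  1. Find the pivot p₀ = point with lowest y (tie → lowest x): (10, -10).
  2. Sort the remaining points by polar angle around p₀.
  3. Walk through sorted points, maintaining a stack; pop the top while the last three entries make a non-left turn (cross product ≤ 0).
  4. Final stack is the convex hull in CCW order: (10, -10), (6, 10), (-5, 10), (-7, -5).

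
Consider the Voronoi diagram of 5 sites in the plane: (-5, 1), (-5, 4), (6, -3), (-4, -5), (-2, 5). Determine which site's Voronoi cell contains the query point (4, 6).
Nearest site = (-2, 5)

The Voronoi cell of site s contains exactly those query points closer to s than to any other site. Compute squared distances from q = (4, 6) to each site:
  (-2 − 4)² + (5 − 6)² = 37
  (-5 − 4)² + (4 − 6)² = 85
  (6 − 4)² + (-3 − 6)² = 85
  (-5 − 4)² + (1 − 6)² = 106
  (-4 − 4)² + (-5 − 6)² = 185
Minimum is attained by (-2, 5), so q lies in its Voronoi cell.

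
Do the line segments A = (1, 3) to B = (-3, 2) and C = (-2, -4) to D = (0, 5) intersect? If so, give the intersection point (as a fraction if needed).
Yes; intersection at (-9/17, 89/34) (t = 13/34 on AB, s = 25/34 on CD)

Parametrize AB as A + t(B − A) = (1 + -4 t, 3 + -1 t) and CD as C + s(D − C) = (-2 + 2 s, -4 + 9 s). Solve the linear system for (t, s). Determinant = 34 ≠ 0, so a unique intersection of the containing lines exists. Solution: t = 13/34, s = 25/34 — both in [0, 1], so the segments cross. Intersection point: (-9/17, 89/34).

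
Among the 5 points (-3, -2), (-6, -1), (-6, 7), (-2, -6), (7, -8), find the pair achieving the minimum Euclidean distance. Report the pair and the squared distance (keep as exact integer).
Pair = ((-3, -2), (-6, -1)); squared distance = 10

Compute all C(5, 2) = 10 pairwise squared distances (x_i − x_j)² + (y_i − y_j)². The minimum is 10, attained by the pair ((-3, -2), (-6, -1)).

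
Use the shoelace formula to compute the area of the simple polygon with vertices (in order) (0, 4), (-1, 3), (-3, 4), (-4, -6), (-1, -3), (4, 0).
Area = 77/2

Shoelace formula: Area = (1/2) |Σ_i (x_i · y_{i+1} − x_{i+1} · y_i)| (indices mod n). Compute each cross term:
  (0)(3) − (-1)(4) = 4
  (-1)(4) − (-3)(3) = 5
  (-3)(-6) − (-4)(4) = 34
  (-4)(-3) − (-1)(-6) = 6
  (-1)(0) − (4)(-3) = 12
  (4)(4) − (0)(0) = 16
Sum = 77, so (signed) Area = 77/2 = 77/2, |Area| = 77/2.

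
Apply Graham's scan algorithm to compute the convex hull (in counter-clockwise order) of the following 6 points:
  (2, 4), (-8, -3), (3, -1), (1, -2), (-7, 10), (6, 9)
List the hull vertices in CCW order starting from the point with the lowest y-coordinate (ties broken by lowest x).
Hull (CCW) = [(-8, -3), (1, -2), (3, -1), (6, 9), (-7, 10)]

Graham scan procedure:
  1. Find the pivot p₀ = point with lowest y (tie → lowest x): (-8, -3).
  2. Sort the remaining points by polar angle around p₀.
  3. Walk through sorted points, maintaining a stack; pop the top while the last three entries make a non-left turn (cross product ≤ 0).
  4. Final stack is the convex hull in CCW order: (-8, -3), (1, -2), (3, -1), (6, 9), (-7, 10).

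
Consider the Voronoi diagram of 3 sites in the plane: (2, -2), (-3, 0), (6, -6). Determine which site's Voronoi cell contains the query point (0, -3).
Nearest site = (2, -2)

The Voronoi cell of site s contains exactly those query points closer to s than to any other site. Compute squared distances from q = (0, -3) to each site:
  (2 − 0)² + (-2 − -3)² = 5
  (-3 − 0)² + (0 − -3)² = 18
  (6 − 0)² + (-6 − -3)² = 45
Minimum is attained by (2, -2), so q lies in its Voronoi cell.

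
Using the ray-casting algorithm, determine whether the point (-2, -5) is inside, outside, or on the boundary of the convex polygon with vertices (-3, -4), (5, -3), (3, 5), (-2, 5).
The point (-2, -5) lies strictly outside the polygon

Cast a horizontal ray to the right from the query point and count how many polygon edges it crosses (each edge strictly once or zero times, handled with the usual half-open convention). 
Parity of crossings → even ⇒ outside.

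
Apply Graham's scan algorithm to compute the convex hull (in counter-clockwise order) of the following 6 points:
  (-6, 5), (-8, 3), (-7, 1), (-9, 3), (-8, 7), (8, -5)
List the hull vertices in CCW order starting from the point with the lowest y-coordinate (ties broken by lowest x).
Hull (CCW) = [(8, -5), (-8, 7), (-9, 3), (-7, 1)]

Graham scan procedure:
  1. Find the pivot p₀ = point with lowest y (tie → lowest x): (8, -5).
  2. Sort the remaining points by polar angle around p₀.
  3. Walk through sorted points, maintaining a stack; pop the top while the last three entries make a non-left turn (cross product ≤ 0).
  4. Final stack is the convex hull in CCW order: (8, -5), (-8, 7), (-9, 3), (-7, 1).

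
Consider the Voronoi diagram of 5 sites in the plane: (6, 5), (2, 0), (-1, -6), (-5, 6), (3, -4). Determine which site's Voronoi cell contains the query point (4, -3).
Nearest site = (3, -4)

The Voronoi cell of site s contains exactly those query points closer to s than to any other site. Compute squared distances from q = (4, -3) to each site:
  (3 − 4)² + (-4 − -3)² = 2
  (2 − 4)² + (0 − -3)² = 13
  (-1 − 4)² + (-6 − -3)² = 34
  (6 − 4)² + (5 − -3)² = 68
  (-5 − 4)² + (6 − -3)² = 162
Minimum is attained by (3, -4), so q lies in its Voronoi cell.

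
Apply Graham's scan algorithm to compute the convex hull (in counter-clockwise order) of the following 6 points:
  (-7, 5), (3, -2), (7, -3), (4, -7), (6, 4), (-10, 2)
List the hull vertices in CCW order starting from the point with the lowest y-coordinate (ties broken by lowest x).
Hull (CCW) = [(4, -7), (7, -3), (6, 4), (-7, 5), (-10, 2)]

Graham scan procedure:
  1. Find the pivot p₀ = point with lowest y (tie → lowest x): (4, -7).
  2. Sort the remaining points by polar angle around p₀.
  3. Walk through sorted points, maintaining a stack; pop the top while the last three entries make a non-left turn (cross product ≤ 0).
  4. Final stack is the convex hull in CCW order: (4, -7), (7, -3), (6, 4), (-7, 5), (-10, 2).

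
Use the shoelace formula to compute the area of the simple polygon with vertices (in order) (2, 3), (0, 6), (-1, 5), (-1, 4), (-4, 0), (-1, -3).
Area = 25

Shoelace formula: Area = (1/2) |Σ_i (x_i · y_{i+1} − x_{i+1} · y_i)| (indices mod n). Compute each cross term:
  (2)(6) − (0)(3) = 12
  (0)(5) − (-1)(6) = 6
  (-1)(4) − (-1)(5) = 1
  (-1)(0) − (-4)(4) = 16
  (-4)(-3) − (-1)(0) = 12
  (-1)(3) − (2)(-3) = 3
Sum = 50, so (signed) Area = 50/2 = 25, |Area| = 25.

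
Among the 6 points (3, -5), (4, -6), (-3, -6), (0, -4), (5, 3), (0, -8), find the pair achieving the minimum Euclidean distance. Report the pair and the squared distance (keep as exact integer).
Pair = ((3, -5), (4, -6)); squared distance = 2

Compute all C(6, 2) = 15 pairwise squared distances (x_i − x_j)² + (y_i − y_j)². The minimum is 2, attained by the pair ((3, -5), (4, -6)).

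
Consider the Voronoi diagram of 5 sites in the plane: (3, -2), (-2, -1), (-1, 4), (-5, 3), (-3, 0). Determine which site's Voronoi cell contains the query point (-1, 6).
Nearest site = (-1, 4)

The Voronoi cell of site s contains exactly those query points closer to s than to any other site. Compute squared distances from q = (-1, 6) to each site:
  (-1 − -1)² + (4 − 6)² = 4
  (-5 − -1)² + (3 − 6)² = 25
  (-3 − -1)² + (0 − 6)² = 40
  (-2 − -1)² + (-1 − 6)² = 50
  (3 − -1)² + (-2 − 6)² = 80
Minimum is attained by (-1, 4), so q lies in its Voronoi cell.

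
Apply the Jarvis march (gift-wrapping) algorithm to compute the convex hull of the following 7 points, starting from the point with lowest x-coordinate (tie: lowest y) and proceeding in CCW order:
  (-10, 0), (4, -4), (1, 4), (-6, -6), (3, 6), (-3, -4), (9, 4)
Hull (CCW) = [(-10, 0), (-6, -6), (4, -4), (9, 4), (3, 6)]

Jarvis march: at each step, from the current hull vertex p, select the next vertex q as the point such that every other point lies strictly to the left of (or on) the directed line p → q. (Equivalently: for every other point r, the cross product (q − p) × (r − p) ≥ 0.)
Starting point (lowest x, tie lowest y): (-10, 0). Wrap until returning to start. Resulting hull: (-10, 0), (-6, -6), (4, -4), (9, 4), (3, 6).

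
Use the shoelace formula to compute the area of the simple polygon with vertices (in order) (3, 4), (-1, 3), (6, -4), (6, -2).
Area = 41/2

Shoelace formula: Area = (1/2) |Σ_i (x_i · y_{i+1} − x_{i+1} · y_i)| (indices mod n). Compute each cross term:
  (3)(3) − (-1)(4) = 13
  (-1)(-4) − (6)(3) = -14
  (6)(-2) − (6)(-4) = 12
  (6)(4) − (3)(-2) = 30
Sum = 41, so (signed) Area = 41/2 = 41/2, |Area| = 41/2.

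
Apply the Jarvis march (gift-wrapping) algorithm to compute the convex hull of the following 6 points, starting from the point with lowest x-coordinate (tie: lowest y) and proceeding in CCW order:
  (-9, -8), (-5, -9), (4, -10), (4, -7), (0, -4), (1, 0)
Hull (CCW) = [(-9, -8), (-5, -9), (4, -10), (4, -7), (1, 0)]

Jarvis march: at each step, from the current hull vertex p, select the next vertex q as the point such that every other point lies strictly to the left of (or on) the directed line p → q. (Equivalently: for every other point r, the cross product (q − p) × (r − p) ≥ 0.)
Starting point (lowest x, tie lowest y): (-9, -8). Wrap until returning to start. Resulting hull: (-9, -8), (-5, -9), (4, -10), (4, -7), (1, 0).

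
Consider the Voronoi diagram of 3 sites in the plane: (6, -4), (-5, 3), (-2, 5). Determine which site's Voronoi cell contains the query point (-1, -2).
Nearest site = (-5, 3)

The Voronoi cell of site s contains exactly those query points closer to s than to any other site. Compute squared distances from q = (-1, -2) to each site:
  (-5 − -1)² + (3 − -2)² = 41
  (-2 − -1)² + (5 − -2)² = 50
  (6 − -1)² + (-4 − -2)² = 53
Minimum is attained by (-5, 3), so q lies in its Voronoi cell.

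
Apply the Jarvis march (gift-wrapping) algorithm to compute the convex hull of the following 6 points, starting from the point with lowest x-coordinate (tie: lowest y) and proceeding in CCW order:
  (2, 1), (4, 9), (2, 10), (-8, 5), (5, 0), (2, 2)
Hull (CCW) = [(-8, 5), (2, 1), (5, 0), (4, 9), (2, 10)]

Jarvis march: at each step, from the current hull vertex p, select the next vertex q as the point such that every other point lies strictly to the left of (or on) the directed line p → q. (Equivalently: for every other point r, the cross product (q − p) × (r − p) ≥ 0.)
Starting point (lowest x, tie lowest y): (-8, 5). Wrap until returning to start. Resulting hull: (-8, 5), (2, 1), (5, 0), (4, 9), (2, 10).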